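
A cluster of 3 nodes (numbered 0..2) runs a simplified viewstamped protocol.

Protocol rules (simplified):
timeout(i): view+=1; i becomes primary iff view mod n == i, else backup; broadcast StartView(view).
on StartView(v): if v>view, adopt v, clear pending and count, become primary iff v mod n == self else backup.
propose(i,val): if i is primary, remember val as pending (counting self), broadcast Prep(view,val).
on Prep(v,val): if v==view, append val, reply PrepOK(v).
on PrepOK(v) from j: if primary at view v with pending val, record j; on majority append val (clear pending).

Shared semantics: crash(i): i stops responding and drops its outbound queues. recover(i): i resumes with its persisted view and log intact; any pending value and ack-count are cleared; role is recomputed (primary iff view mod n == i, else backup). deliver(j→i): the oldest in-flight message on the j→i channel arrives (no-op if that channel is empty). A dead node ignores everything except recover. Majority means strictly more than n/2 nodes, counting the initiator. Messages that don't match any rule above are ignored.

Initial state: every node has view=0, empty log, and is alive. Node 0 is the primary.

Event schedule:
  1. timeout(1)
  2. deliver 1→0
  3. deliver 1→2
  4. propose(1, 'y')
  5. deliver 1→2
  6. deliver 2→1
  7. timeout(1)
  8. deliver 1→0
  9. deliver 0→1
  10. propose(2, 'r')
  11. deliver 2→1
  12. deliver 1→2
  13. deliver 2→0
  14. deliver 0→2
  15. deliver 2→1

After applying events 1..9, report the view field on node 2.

[1] timeout(1) → N1(prim v1 [-])
[2] deliver 1→0 → N0(back v1 [-])
[3] deliver 1→2 → N2(back v1 [-])
[4] propose(1,'y') → ∅
[5] deliver 1→2 → N2(back v1 [y])
[6] deliver 2→1 → N1(prim v1 [y])
[7] timeout(1) → N1(back v2 [y])
[8] deliver 1→0 → N0(back v1 [y])
[9] deliver 0→1 → ∅

1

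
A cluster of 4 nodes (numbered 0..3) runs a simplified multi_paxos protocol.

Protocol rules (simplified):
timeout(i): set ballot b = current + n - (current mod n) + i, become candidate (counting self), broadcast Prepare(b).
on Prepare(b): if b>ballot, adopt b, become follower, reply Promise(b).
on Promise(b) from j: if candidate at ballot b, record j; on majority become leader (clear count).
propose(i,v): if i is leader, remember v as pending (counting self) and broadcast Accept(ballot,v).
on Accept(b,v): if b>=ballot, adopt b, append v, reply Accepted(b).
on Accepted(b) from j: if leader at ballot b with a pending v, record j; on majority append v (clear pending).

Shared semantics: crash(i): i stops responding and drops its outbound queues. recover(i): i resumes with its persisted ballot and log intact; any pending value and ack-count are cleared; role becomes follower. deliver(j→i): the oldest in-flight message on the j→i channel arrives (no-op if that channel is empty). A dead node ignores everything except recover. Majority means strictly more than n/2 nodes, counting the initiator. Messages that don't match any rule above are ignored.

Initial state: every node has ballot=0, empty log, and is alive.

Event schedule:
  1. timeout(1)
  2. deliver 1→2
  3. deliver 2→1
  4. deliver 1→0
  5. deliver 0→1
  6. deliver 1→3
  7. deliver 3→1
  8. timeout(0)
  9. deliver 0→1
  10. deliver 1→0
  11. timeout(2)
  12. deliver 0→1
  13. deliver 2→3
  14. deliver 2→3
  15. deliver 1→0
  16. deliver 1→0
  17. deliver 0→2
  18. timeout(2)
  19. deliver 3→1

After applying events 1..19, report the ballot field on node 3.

10

e1 timeout(1): 1[cand,b=5,-]
e2 deliver 1→2: 2[foll,b=5,-]
e3 deliver 2→1: ·
e4 deliver 1→0: 0[foll,b=5,-]
e5 deliver 0→1: 1[lead,b=5,-]
e6 deliver 1→3: 3[foll,b=5,-]
e7 deliver 3→1: ·
e8 timeout(0): 0[cand,b=8,-]
e9 deliver 0→1: 1[foll,b=8,-]
e10 deliver 1→0: ·
e11 timeout(2): 2[cand,b=10,-]
e12 deliver 0→1: ·
e13 deliver 2→3: 3[foll,b=10,-]
e14 deliver 2→3: ·
e15 deliver 1→0: ·
e16 deliver 1→0: ·
e17 deliver 0→2: ·
e18 timeout(2): 2[cand,b=14,-]
e19 deliver 3→1: ·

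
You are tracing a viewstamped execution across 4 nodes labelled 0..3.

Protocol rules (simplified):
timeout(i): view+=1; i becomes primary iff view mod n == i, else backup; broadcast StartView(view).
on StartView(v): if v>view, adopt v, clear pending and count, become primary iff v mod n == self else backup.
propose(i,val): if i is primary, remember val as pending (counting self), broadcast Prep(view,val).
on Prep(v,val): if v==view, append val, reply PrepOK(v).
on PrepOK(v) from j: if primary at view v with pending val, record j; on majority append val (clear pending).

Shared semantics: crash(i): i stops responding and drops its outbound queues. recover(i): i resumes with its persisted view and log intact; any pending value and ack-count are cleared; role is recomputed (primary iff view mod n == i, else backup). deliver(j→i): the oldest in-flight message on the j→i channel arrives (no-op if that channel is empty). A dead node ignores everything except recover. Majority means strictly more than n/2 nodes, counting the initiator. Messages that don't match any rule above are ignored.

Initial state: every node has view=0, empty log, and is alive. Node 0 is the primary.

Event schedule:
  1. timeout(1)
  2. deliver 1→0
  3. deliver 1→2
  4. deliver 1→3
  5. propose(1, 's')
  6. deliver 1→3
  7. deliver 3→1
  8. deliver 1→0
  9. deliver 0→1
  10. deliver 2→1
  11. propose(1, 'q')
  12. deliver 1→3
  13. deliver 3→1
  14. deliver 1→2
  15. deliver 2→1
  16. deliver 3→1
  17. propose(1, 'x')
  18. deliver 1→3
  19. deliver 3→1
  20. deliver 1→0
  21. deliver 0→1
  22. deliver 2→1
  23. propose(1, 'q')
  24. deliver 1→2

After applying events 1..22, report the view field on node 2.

1

1. timeout(1):  <1:prim v1 ->
2. deliver 1→0:  <0:back v1 ->
3. deliver 1→2:  <2:back v1 ->
4. deliver 1→3:  <3:back v1 ->
5. propose(1,'s'):  nop
6. deliver 1→3:  <3:back v1 s>
7. deliver 3→1:  nop
8. deliver 1→0:  <0:back v1 s>
9. deliver 0→1:  <1:prim v1 s>
10. deliver 2→1:  nop
11. propose(1,'q'):  nop
12. deliver 1→3:  <3:back v1 s,q>
13. deliver 3→1:  nop
14. deliver 1→2:  <2:back v1 s>
15. deliver 2→1:  <1:prim v1 s,q>
16. deliver 3→1:  nop
17. propose(1,'x'):  nop
18. deliver 1→3:  <3:back v1 s,q,x>
19. deliver 3→1:  nop
20. deliver 1→0:  <0:back v1 s,q>
21. deliver 0→1:  <1:prim v1 s,q,x>
22. deliver 2→1:  nop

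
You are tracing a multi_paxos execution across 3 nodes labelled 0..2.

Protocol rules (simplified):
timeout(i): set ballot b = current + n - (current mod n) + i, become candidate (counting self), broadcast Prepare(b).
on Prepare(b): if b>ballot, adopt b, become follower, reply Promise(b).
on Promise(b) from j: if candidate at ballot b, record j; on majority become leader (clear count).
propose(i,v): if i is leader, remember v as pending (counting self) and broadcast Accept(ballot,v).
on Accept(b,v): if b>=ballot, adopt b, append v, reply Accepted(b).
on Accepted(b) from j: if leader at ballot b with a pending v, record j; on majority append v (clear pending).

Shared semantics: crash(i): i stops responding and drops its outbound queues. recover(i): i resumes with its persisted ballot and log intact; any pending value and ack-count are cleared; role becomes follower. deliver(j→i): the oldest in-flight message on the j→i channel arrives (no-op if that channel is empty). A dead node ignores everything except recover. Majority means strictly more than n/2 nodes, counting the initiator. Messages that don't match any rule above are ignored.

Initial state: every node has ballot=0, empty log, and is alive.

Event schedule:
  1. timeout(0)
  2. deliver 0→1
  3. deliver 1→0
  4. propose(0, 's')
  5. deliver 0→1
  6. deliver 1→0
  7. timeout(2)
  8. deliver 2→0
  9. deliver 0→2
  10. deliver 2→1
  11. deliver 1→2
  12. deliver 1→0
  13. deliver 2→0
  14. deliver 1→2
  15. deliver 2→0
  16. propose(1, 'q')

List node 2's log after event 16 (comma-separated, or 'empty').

empty

e1 timeout(0): 0[cand,b=3,-]
e2 deliver 0→1: 1[foll,b=3,-]
e3 deliver 1→0: 0[lead,b=3,-]
e4 propose(0,'s'): ·
e5 deliver 0→1: 1[foll,b=3,s]
e6 deliver 1→0: 0[lead,b=3,s]
e7 timeout(2): 2[cand,b=5,-]
e8 deliver 2→0: 0[foll,b=5,s]
e9 deliver 0→2: ·
e10 deliver 2→1: 1[foll,b=5,s]
e11 deliver 1→2: 2[lead,b=5,-]
e12 deliver 1→0: ·
e13 deliver 2→0: ·
e14 deliver 1→2: ·
e15 deliver 2→0: ·
e16 propose(1,'q'): ·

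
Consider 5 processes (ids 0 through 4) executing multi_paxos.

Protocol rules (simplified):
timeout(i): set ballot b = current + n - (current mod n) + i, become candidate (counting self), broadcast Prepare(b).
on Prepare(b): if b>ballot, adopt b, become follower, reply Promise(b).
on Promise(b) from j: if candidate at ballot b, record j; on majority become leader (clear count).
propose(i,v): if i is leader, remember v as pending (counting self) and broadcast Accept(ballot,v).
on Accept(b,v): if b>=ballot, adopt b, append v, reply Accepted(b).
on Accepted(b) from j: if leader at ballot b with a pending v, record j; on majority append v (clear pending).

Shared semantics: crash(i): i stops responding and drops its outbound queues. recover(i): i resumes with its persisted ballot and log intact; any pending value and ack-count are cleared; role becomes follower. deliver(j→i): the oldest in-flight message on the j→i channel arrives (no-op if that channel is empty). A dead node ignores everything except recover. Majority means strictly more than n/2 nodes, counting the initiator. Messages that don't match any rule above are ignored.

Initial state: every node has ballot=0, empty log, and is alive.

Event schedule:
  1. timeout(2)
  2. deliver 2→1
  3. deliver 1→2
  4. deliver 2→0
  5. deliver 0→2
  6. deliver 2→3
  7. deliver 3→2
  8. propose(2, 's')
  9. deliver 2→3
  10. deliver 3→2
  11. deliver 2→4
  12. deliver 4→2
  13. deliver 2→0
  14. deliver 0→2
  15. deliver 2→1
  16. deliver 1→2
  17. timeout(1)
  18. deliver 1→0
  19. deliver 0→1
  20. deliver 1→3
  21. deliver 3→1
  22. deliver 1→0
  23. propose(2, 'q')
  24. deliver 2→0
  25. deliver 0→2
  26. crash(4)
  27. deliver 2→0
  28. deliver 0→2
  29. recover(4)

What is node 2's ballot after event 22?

e1 timeout(2): 2[cand,b=7,-]
e2 deliver 2→1: 1[foll,b=7,-]
e3 deliver 1→2: ·
e4 deliver 2→0: 0[foll,b=7,-]
e5 deliver 0→2: 2[lead,b=7,-]
e6 deliver 2→3: 3[foll,b=7,-]
e7 deliver 3→2: ·
e8 propose(2,'s'): ·
e9 deliver 2→3: 3[foll,b=7,s]
e10 deliver 3→2: ·
e11 deliver 2→4: 4[foll,b=7,-]
e12 deliver 4→2: ·
e13 deliver 2→0: 0[foll,b=7,s]
e14 deliver 0→2: 2[lead,b=7,s]
e15 deliver 2→1: 1[foll,b=7,s]
e16 deliver 1→2: ·
e17 timeout(1): 1[cand,b=11,s]
e18 deliver 1→0: 0[foll,b=11,s]
e19 deliver 0→1: ·
e20 deliver 1→3: 3[foll,b=11,s]
e21 deliver 3→1: 1[lead,b=11,s]
e22 deliver 1→0: ·

7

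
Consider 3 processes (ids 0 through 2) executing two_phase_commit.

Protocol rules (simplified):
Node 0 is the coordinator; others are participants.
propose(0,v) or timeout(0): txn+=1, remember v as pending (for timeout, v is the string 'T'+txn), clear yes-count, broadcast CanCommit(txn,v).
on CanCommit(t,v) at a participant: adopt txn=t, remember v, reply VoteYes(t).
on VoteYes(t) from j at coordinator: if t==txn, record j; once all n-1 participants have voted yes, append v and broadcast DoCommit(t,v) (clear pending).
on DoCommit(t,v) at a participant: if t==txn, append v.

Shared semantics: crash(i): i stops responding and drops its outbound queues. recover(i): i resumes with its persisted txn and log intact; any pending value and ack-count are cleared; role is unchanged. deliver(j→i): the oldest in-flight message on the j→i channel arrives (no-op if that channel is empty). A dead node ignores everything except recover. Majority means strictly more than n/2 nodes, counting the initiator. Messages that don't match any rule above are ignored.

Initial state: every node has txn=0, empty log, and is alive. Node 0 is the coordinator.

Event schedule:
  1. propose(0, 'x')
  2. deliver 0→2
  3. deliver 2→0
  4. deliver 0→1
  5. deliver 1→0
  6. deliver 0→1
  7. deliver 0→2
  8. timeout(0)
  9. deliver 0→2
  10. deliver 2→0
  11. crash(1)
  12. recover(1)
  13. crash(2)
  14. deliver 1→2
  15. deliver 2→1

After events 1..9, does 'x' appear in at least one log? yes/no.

[1] propose(0,'x') → N0(coor t1 [-])
[2] deliver 0→2 → N2(part t1 [-])
[3] deliver 2→0 → ∅
[4] deliver 0→1 → N1(part t1 [-])
[5] deliver 1→0 → N0(coor t1 [x])
[6] deliver 0→1 → N1(part t1 [x])
[7] deliver 0→2 → N2(part t1 [x])
[8] timeout(0) → N0(coor t2 [x])
[9] deliver 0→2 → N2(part t2 [x])

yes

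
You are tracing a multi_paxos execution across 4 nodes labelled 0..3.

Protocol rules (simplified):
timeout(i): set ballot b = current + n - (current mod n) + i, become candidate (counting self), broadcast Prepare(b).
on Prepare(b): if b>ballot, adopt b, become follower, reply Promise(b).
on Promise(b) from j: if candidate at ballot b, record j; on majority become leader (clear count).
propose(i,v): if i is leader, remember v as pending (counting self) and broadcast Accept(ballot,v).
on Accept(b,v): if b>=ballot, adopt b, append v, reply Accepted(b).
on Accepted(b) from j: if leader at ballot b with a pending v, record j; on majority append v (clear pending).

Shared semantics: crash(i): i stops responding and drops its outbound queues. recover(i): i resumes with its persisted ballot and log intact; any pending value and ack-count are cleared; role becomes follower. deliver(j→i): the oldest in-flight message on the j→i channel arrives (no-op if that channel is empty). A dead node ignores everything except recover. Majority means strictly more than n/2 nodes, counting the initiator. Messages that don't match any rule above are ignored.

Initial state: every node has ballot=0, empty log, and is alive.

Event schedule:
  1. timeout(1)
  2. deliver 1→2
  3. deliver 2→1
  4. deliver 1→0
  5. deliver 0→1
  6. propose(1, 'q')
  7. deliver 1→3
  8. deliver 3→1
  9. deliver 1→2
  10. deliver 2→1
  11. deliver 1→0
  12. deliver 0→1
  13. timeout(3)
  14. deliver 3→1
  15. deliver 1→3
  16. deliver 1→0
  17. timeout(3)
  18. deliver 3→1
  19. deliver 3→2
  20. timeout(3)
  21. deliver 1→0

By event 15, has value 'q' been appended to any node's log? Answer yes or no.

yes

1. timeout(1):  <1:cand b5 ->
2. deliver 1→2:  <2:foll b5 ->
3. deliver 2→1:  nop
4. deliver 1→0:  <0:foll b5 ->
5. deliver 0→1:  <1:lead b5 ->
6. propose(1,'q'):  nop
7. deliver 1→3:  <3:foll b5 ->
8. deliver 3→1:  nop
9. deliver 1→2:  <2:foll b5 q>
10. deliver 2→1:  nop
11. deliver 1→0:  <0:foll b5 q>
12. deliver 0→1:  <1:lead b5 q>
13. timeout(3):  <3:cand b11 ->
14. deliver 3→1:  <1:foll b11 q>
15. deliver 1→3:  nop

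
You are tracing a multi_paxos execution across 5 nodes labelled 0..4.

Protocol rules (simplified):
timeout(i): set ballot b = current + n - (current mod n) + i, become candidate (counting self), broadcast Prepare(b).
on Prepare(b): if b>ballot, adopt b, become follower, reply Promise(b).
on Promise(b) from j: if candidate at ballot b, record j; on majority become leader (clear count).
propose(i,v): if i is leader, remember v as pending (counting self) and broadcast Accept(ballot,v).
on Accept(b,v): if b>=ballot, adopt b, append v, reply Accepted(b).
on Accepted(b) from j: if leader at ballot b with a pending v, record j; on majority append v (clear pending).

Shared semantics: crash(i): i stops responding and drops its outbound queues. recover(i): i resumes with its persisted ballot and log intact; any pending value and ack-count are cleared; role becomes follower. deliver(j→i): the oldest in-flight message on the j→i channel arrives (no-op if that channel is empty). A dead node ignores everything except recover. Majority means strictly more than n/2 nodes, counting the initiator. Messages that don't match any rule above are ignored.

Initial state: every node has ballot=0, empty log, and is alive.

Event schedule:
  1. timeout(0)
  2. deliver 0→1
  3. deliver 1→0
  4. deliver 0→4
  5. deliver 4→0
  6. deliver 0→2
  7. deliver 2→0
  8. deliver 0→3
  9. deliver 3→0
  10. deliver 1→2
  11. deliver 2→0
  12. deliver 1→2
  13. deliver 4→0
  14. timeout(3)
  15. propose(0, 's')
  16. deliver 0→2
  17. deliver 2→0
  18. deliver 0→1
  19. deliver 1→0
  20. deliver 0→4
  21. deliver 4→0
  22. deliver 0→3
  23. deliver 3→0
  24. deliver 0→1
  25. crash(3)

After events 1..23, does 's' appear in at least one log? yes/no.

step 1 timeout(0): 0={cand,b=5,log=-}
step 2 deliver 0→1: 1={foll,b=5,log=-}
step 3 deliver 1→0: —
step 4 deliver 0→4: 4={foll,b=5,log=-}
step 5 deliver 4→0: 0={lead,b=5,log=-}
step 6 deliver 0→2: 2={foll,b=5,log=-}
step 7 deliver 2→0: —
step 8 deliver 0→3: 3={foll,b=5,log=-}
step 9 deliver 3→0: —
step 10 deliver 1→2: —
step 11 deliver 2→0: —
step 12 deliver 1→2: —
step 13 deliver 4→0: —
step 14 timeout(3): 3={cand,b=13,log=-}
step 15 propose(0,'s'): —
step 16 deliver 0→2: 2={foll,b=5,log=s}
step 17 deliver 2→0: —
step 18 deliver 0→1: 1={foll,b=5,log=s}
step 19 deliver 1→0: 0={lead,b=5,log=s}
step 20 deliver 0→4: 4={foll,b=5,log=s}
step 21 deliver 4→0: —
step 22 deliver 0→3: —
step 23 deliver 3→0: 0={foll,b=13,log=s}

yes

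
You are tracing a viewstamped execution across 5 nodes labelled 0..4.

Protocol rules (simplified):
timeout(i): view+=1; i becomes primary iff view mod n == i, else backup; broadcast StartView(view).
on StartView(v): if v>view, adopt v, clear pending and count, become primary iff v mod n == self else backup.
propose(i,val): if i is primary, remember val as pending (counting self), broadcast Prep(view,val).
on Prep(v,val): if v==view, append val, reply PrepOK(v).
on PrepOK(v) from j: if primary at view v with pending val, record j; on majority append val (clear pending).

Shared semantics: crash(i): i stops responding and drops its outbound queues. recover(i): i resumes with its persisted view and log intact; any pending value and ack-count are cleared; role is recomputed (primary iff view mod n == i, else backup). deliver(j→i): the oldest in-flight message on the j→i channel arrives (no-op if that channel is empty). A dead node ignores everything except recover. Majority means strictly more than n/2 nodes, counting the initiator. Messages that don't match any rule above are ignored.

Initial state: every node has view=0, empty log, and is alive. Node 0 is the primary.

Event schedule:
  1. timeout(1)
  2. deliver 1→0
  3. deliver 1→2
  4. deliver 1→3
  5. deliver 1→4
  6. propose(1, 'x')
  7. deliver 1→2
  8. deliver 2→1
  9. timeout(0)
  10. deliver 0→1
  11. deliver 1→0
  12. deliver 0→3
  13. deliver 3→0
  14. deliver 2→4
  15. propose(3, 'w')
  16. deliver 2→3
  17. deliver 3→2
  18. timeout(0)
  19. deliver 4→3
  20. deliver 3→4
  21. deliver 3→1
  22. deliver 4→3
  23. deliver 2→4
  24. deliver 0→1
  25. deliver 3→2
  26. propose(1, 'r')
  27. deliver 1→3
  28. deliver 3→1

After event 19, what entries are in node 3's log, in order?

empty

1. timeout(1):  <1:prim v1 ->
2. deliver 1→0:  <0:back v1 ->
3. deliver 1→2:  <2:back v1 ->
4. deliver 1→3:  <3:back v1 ->
5. deliver 1→4:  <4:back v1 ->
6. propose(1,'x'):  nop
7. deliver 1→2:  <2:back v1 x>
8. deliver 2→1:  nop
9. timeout(0):  <0:back v2 ->
10. deliver 0→1:  <1:back v2 ->
11. deliver 1→0:  nop
12. deliver 0→3:  <3:back v2 ->
13. deliver 3→0:  nop
14. deliver 2→4:  nop
15. propose(3,'w'):  nop
16. deliver 2→3:  nop
17. deliver 3→2:  nop
18. timeout(0):  <0:back v3 ->
19. deliver 4→3:  nop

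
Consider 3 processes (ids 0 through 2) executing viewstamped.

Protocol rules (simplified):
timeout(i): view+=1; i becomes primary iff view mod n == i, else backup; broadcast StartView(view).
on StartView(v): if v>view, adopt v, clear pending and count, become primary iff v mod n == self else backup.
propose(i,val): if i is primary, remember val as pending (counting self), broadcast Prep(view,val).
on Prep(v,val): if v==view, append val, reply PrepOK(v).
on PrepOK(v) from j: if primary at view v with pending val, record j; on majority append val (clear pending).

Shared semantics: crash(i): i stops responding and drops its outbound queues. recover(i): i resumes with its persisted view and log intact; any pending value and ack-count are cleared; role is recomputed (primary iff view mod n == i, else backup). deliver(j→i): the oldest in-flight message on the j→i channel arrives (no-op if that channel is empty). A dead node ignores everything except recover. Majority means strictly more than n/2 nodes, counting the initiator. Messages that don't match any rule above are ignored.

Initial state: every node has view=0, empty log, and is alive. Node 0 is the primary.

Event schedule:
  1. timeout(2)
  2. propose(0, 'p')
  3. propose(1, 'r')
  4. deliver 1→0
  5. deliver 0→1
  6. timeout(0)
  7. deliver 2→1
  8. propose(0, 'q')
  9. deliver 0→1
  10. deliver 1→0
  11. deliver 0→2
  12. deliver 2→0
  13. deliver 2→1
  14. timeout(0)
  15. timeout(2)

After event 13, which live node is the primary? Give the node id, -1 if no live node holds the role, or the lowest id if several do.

1

[1] timeout(2) → N2(back v1 [-])
[2] propose(0,'p') → ∅
[3] propose(1,'r') → ∅
[4] deliver 1→0 → ∅
[5] deliver 0→1 → N1(back v0 [p])
[6] timeout(0) → N0(back v1 [-])
[7] deliver 2→1 → N1(prim v1 [p])
[8] propose(0,'q') → ∅
[9] deliver 0→1 → ∅
[10] deliver 1→0 → ∅
[11] deliver 0→2 → ∅
[12] deliver 2→0 → ∅
[13] deliver 2→1 → ∅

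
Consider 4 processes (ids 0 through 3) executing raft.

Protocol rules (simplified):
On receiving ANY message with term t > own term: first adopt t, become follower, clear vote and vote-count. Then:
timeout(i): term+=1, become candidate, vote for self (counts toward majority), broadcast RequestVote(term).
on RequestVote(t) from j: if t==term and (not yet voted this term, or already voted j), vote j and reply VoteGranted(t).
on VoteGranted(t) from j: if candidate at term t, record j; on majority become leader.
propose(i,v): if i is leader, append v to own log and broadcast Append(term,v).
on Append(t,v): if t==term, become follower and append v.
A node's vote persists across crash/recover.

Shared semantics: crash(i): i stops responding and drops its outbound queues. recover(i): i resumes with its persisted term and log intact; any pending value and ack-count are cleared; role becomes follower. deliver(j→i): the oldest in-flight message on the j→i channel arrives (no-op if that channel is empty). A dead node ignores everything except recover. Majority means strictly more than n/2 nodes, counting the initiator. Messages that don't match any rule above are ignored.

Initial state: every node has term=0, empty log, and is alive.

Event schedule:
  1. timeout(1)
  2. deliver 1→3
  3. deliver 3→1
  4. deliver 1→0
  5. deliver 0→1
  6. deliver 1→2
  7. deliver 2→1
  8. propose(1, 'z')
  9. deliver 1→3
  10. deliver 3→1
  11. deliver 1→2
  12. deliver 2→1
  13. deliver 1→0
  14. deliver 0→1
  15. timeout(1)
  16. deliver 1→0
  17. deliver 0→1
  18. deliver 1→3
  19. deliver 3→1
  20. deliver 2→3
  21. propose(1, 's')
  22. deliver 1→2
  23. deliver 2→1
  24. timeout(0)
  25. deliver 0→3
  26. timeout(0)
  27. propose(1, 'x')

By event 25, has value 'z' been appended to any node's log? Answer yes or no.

after 1 — timeout(1): n1:cand/t1/[-]
after 2 — deliver 1→3: n3:foll/t1/[-]
after 3 — deliver 3→1: ·
after 4 — deliver 1→0: n0:foll/t1/[-]
after 5 — deliver 0→1: n1:lead/t1/[-]
after 6 — deliver 1→2: n2:foll/t1/[-]
after 7 — deliver 2→1: ·
after 8 — propose(1,'z'): n1:lead/t1/[z]
after 9 — deliver 1→3: n3:foll/t1/[z]
after 10 — deliver 3→1: ·
after 11 — deliver 1→2: n2:foll/t1/[z]
after 12 — deliver 2→1: ·
after 13 — deliver 1→0: n0:foll/t1/[z]
after 14 — deliver 0→1: ·
after 15 — timeout(1): n1:cand/t2/[z]
after 16 — deliver 1→0: n0:foll/t2/[z]
after 17 — deliver 0→1: ·
after 18 — deliver 1→3: n3:foll/t2/[z]
after 19 — deliver 3→1: n1:lead/t2/[z]
after 20 — deliver 2→3: ·
after 21 — propose(1,'s'): n1:lead/t2/[z,s]
after 22 — deliver 1→2: n2:foll/t2/[z]
after 23 — deliver 2→1: ·
after 24 — timeout(0): n0:cand/t3/[z]
after 25 — deliver 0→3: n3:foll/t3/[z]

yes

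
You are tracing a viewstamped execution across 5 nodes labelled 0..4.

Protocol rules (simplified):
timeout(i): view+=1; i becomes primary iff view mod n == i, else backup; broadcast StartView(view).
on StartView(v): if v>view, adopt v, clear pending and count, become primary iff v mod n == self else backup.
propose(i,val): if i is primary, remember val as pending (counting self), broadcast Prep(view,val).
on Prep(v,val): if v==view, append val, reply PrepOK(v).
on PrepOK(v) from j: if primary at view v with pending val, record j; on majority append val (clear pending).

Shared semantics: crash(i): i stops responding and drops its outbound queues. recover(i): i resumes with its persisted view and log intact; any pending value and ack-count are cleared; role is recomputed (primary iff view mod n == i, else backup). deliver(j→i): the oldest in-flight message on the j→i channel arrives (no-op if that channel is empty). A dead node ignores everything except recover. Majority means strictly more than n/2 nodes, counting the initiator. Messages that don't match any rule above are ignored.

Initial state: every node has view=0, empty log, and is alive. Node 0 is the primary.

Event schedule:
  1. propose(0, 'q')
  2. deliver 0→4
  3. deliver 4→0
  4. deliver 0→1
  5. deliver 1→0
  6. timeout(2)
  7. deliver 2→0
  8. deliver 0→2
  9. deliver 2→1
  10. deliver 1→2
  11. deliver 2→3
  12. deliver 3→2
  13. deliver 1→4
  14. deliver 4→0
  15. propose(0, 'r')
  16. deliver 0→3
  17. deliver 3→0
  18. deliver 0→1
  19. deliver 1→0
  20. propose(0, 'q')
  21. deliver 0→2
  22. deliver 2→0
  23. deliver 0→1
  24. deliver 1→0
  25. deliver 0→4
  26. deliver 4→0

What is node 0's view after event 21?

after 1 — propose(0,'q'): ·
after 2 — deliver 0→4: n4:back/v0/[q]
after 3 — deliver 4→0: ·
after 4 — deliver 0→1: n1:back/v0/[q]
after 5 — deliver 1→0: n0:prim/v0/[q]
after 6 — timeout(2): n2:back/v1/[-]
after 7 — deliver 2→0: n0:back/v1/[q]
after 8 — deliver 0→2: ·
after 9 — deliver 2→1: n1:prim/v1/[q]
after 10 — deliver 1→2: ·
after 11 — deliver 2→3: n3:back/v1/[-]
after 12 — deliver 3→2: ·
after 13 — deliver 1→4: ·
after 14 — deliver 4→0: ·
after 15 — propose(0,'r'): ·
after 16 — deliver 0→3: ·
after 17 — deliver 3→0: ·
after 18 — deliver 0→1: ·
after 19 — deliver 1→0: ·
after 20 — propose(0,'q'): ·
after 21 — deliver 0→2: ·

1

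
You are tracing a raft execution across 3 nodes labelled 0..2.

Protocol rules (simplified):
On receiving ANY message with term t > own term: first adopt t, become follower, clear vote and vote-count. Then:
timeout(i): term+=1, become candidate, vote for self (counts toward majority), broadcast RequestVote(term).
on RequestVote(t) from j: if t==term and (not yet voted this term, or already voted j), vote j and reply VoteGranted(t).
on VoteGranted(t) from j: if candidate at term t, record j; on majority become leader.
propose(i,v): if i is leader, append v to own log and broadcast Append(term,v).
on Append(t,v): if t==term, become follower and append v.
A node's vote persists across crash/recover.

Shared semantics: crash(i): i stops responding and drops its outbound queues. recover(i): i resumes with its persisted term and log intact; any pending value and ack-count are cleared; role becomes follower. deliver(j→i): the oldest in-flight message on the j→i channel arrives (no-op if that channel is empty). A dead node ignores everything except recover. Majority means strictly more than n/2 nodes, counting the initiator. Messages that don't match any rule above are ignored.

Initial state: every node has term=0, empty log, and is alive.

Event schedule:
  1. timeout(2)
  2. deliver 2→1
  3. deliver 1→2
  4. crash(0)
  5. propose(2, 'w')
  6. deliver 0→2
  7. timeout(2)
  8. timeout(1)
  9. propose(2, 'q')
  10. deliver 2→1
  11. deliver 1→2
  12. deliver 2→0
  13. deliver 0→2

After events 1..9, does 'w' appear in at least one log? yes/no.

after 1 — timeout(2): n2:cand/t1/[-]
after 2 — deliver 2→1: n1:foll/t1/[-]
after 3 — deliver 1→2: n2:lead/t1/[-]
after 4 — crash(0): n0:✗foll/t0/[-]
after 5 — propose(2,'w'): n2:lead/t1/[w]
after 6 — deliver 0→2: ·
after 7 — timeout(2): n2:cand/t2/[w]
after 8 — timeout(1): n1:cand/t2/[-]
after 9 — propose(2,'q'): ·

yes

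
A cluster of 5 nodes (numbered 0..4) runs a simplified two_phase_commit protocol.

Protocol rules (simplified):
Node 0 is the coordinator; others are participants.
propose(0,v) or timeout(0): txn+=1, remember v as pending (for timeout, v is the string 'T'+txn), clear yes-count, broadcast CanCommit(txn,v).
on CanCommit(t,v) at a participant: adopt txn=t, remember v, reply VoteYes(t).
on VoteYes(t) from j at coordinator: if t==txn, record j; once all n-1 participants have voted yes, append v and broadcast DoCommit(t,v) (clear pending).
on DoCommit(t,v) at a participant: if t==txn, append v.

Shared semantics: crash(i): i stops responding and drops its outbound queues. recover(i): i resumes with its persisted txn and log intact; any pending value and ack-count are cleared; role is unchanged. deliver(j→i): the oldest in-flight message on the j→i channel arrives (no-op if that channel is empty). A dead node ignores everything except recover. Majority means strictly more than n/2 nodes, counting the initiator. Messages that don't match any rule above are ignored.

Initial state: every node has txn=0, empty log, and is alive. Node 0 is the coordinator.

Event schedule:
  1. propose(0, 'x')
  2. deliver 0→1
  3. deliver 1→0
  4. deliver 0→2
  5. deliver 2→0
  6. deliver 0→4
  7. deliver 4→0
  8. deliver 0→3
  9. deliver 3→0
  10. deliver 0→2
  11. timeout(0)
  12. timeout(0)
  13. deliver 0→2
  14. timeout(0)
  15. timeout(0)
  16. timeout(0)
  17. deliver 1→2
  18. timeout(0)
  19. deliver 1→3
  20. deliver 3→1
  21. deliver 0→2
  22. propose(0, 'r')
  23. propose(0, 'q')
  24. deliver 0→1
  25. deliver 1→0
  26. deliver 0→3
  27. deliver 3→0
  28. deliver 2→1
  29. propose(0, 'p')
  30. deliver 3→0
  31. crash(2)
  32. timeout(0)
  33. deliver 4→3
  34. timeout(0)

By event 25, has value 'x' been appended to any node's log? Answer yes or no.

e1 propose(0,'x'): 0[coor,t=1,-]
e2 deliver 0→1: 1[part,t=1,-]
e3 deliver 1→0: ·
e4 deliver 0→2: 2[part,t=1,-]
e5 deliver 2→0: ·
e6 deliver 0→4: 4[part,t=1,-]
e7 deliver 4→0: ·
e8 deliver 0→3: 3[part,t=1,-]
e9 deliver 3→0: 0[coor,t=1,x]
e10 deliver 0→2: 2[part,t=1,x]
e11 timeout(0): 0[coor,t=2,x]
e12 timeout(0): 0[coor,t=3,x]
e13 deliver 0→2: 2[part,t=2,x]
e14 timeout(0): 0[coor,t=4,x]
e15 timeout(0): 0[coor,t=5,x]
e16 timeout(0): 0[coor,t=6,x]
e17 deliver 1→2: ·
e18 timeout(0): 0[coor,t=7,x]
e19 deliver 1→3: ·
e20 deliver 3→1: ·
e21 deliver 0→2: 2[part,t=3,x]
e22 propose(0,'r'): 0[coor,t=8,x]
e23 propose(0,'q'): 0[coor,t=9,x]
e24 deliver 0→1: 1[part,t=1,x]
e25 deliver 1→0: ·

yes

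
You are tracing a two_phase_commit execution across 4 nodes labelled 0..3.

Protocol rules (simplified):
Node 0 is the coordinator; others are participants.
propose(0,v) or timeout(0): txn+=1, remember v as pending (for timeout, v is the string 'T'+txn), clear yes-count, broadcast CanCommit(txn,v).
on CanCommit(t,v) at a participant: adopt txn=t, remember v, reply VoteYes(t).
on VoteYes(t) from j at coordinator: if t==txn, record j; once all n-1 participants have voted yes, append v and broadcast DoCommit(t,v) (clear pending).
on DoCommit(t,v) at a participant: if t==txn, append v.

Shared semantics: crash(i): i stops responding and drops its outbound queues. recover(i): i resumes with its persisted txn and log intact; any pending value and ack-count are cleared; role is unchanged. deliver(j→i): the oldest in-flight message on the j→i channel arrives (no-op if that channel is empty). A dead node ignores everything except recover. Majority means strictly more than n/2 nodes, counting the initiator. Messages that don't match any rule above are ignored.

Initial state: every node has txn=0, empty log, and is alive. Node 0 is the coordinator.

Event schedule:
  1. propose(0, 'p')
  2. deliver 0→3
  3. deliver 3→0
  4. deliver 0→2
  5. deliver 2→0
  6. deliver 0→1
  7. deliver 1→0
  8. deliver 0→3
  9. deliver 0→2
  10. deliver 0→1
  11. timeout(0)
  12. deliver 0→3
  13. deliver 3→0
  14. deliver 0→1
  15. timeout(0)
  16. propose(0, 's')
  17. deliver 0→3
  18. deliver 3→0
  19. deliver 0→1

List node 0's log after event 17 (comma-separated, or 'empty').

p

e1 propose(0,'p'): 0[coor,t=1,-]
e2 deliver 0→3: 3[part,t=1,-]
e3 deliver 3→0: ·
e4 deliver 0→2: 2[part,t=1,-]
e5 deliver 2→0: ·
e6 deliver 0→1: 1[part,t=1,-]
e7 deliver 1→0: 0[coor,t=1,p]
e8 deliver 0→3: 3[part,t=1,p]
e9 deliver 0→2: 2[part,t=1,p]
e10 deliver 0→1: 1[part,t=1,p]
e11 timeout(0): 0[coor,t=2,p]
e12 deliver 0→3: 3[part,t=2,p]
e13 deliver 3→0: ·
e14 deliver 0→1: 1[part,t=2,p]
e15 timeout(0): 0[coor,t=3,p]
e16 propose(0,'s'): 0[coor,t=4,p]
e17 deliver 0→3: 3[part,t=3,p]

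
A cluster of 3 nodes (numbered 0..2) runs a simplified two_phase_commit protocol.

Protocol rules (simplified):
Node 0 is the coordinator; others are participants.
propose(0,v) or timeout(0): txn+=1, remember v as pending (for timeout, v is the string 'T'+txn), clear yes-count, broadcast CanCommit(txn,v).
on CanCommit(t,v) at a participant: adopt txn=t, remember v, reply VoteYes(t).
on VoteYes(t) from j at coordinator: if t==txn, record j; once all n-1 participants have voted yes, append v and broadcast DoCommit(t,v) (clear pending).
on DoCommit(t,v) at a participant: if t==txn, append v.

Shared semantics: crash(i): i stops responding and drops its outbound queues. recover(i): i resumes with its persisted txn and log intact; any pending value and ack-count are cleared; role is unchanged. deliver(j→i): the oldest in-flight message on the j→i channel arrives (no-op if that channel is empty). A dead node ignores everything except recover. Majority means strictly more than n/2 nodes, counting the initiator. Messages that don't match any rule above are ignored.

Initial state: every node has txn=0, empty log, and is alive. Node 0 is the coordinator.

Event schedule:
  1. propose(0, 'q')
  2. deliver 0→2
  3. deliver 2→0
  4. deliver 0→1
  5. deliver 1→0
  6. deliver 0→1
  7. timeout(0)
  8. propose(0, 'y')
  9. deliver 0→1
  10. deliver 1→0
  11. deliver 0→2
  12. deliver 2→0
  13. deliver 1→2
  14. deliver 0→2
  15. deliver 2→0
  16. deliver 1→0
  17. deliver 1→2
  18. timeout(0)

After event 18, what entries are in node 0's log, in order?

q

e1 propose(0,'q'): 0[coor,t=1,-]
e2 deliver 0→2: 2[part,t=1,-]
e3 deliver 2→0: ·
e4 deliver 0→1: 1[part,t=1,-]
e5 deliver 1→0: 0[coor,t=1,q]
e6 deliver 0→1: 1[part,t=1,q]
e7 timeout(0): 0[coor,t=2,q]
e8 propose(0,'y'): 0[coor,t=3,q]
e9 deliver 0→1: 1[part,t=2,q]
e10 deliver 1→0: ·
e11 deliver 0→2: 2[part,t=1,q]
e12 deliver 2→0: ·
e13 deliver 1→2: ·
e14 deliver 0→2: 2[part,t=2,q]
e15 deliver 2→0: ·
e16 deliver 1→0: ·
e17 deliver 1→2: ·
e18 timeout(0): 0[coor,t=4,q]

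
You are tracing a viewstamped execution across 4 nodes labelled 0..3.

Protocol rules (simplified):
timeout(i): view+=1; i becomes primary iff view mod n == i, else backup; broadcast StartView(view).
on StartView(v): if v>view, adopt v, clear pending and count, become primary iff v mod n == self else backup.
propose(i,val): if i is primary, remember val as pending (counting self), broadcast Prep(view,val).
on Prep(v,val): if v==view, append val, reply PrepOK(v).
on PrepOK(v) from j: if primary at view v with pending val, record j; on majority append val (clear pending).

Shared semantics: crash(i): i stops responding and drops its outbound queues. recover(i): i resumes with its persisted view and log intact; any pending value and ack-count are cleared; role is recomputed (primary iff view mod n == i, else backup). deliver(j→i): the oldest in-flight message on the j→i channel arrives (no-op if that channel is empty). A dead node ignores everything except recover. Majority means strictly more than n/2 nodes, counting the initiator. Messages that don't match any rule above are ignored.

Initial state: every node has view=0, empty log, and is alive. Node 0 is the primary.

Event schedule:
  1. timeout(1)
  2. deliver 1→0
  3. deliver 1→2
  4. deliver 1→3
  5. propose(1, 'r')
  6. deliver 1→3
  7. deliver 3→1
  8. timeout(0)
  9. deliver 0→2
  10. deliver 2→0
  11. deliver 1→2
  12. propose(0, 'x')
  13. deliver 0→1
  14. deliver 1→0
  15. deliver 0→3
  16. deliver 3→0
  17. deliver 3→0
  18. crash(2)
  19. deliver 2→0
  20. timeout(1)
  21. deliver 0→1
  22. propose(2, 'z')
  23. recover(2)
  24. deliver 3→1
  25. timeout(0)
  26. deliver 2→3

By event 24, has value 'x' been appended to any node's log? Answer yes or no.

after 1 — timeout(1): n1:prim/v1/[-]
after 2 — deliver 1→0: n0:back/v1/[-]
after 3 — deliver 1→2: n2:back/v1/[-]
after 4 — deliver 1→3: n3:back/v1/[-]
after 5 — propose(1,'r'): ·
after 6 — deliver 1→3: n3:back/v1/[r]
after 7 — deliver 3→1: ·
after 8 — timeout(0): n0:back/v2/[-]
after 9 — deliver 0→2: n2:prim/v2/[-]
after 10 — deliver 2→0: ·
after 11 — deliver 1→2: ·
after 12 — propose(0,'x'): ·
after 13 — deliver 0→1: n1:back/v2/[-]
after 14 — deliver 1→0: ·
after 15 — deliver 0→3: n3:back/v2/[r]
after 16 — deliver 3→0: ·
after 17 — deliver 3→0: ·
after 18 — crash(2): n2:✗prim/v2/[-]
after 19 — deliver 2→0: ·
after 20 — timeout(1): n1:back/v3/[-]
after 21 — deliver 0→1: ·
after 22 — propose(2,'z'): ·
after 23 — recover(2): n2:prim/v2/[-]
after 24 — deliver 3→1: ·

no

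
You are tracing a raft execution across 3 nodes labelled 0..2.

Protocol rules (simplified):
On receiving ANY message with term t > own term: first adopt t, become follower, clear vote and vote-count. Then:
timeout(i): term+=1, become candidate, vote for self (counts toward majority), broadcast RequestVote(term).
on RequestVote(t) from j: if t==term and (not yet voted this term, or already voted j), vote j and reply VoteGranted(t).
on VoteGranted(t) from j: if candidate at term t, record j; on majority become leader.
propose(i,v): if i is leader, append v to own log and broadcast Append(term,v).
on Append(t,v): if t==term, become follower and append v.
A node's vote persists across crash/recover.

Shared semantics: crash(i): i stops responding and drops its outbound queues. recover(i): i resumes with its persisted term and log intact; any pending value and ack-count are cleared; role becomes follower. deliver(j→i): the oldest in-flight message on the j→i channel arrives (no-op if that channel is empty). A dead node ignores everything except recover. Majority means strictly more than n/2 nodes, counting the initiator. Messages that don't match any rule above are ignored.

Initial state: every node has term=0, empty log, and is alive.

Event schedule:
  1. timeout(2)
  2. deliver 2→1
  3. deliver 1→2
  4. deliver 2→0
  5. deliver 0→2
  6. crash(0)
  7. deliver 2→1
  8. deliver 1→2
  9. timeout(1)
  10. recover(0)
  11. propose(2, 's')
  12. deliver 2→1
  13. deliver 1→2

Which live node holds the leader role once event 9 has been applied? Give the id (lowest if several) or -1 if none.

after 1 — timeout(2): n2:cand/t1/[-]
after 2 — deliver 2→1: n1:foll/t1/[-]
after 3 — deliver 1→2: n2:lead/t1/[-]
after 4 — deliver 2→0: n0:foll/t1/[-]
after 5 — deliver 0→2: ·
after 6 — crash(0): n0:✗foll/t1/[-]
after 7 — deliver 2→1: ·
after 8 — deliver 1→2: ·
after 9 — timeout(1): n1:cand/t2/[-]

2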